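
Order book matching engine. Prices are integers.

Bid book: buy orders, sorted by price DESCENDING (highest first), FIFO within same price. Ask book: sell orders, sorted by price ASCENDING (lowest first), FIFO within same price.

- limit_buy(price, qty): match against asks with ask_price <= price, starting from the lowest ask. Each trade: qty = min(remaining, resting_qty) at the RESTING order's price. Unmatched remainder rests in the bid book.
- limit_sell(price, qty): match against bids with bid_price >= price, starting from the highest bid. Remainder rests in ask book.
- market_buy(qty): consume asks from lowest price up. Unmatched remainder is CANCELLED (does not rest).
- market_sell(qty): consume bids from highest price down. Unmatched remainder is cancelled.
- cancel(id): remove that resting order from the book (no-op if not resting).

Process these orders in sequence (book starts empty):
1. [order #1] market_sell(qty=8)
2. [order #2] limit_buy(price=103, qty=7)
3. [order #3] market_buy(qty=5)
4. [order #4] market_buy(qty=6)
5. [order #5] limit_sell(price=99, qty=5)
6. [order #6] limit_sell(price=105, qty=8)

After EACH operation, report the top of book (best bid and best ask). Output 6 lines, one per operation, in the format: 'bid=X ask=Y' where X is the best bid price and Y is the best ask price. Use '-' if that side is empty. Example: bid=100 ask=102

After op 1 [order #1] market_sell(qty=8): fills=none; bids=[-] asks=[-]
After op 2 [order #2] limit_buy(price=103, qty=7): fills=none; bids=[#2:7@103] asks=[-]
After op 3 [order #3] market_buy(qty=5): fills=none; bids=[#2:7@103] asks=[-]
After op 4 [order #4] market_buy(qty=6): fills=none; bids=[#2:7@103] asks=[-]
After op 5 [order #5] limit_sell(price=99, qty=5): fills=#2x#5:5@103; bids=[#2:2@103] asks=[-]
After op 6 [order #6] limit_sell(price=105, qty=8): fills=none; bids=[#2:2@103] asks=[#6:8@105]

Answer: bid=- ask=-
bid=103 ask=-
bid=103 ask=-
bid=103 ask=-
bid=103 ask=-
bid=103 ask=105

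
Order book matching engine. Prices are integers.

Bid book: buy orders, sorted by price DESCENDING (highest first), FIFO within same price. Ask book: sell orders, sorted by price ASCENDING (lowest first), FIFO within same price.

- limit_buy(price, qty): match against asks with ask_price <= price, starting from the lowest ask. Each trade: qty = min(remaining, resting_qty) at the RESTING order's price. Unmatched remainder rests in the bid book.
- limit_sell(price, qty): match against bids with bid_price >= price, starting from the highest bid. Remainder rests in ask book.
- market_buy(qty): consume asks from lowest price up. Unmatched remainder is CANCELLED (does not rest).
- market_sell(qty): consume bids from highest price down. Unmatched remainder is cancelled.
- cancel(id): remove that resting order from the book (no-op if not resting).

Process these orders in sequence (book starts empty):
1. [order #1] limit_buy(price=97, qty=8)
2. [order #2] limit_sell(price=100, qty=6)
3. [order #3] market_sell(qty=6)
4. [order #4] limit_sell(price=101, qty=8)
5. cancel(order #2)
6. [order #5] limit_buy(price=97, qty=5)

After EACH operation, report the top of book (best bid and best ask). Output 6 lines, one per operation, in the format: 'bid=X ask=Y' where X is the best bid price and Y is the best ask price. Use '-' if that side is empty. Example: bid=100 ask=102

Answer: bid=97 ask=-
bid=97 ask=100
bid=97 ask=100
bid=97 ask=100
bid=97 ask=101
bid=97 ask=101

Derivation:
After op 1 [order #1] limit_buy(price=97, qty=8): fills=none; bids=[#1:8@97] asks=[-]
After op 2 [order #2] limit_sell(price=100, qty=6): fills=none; bids=[#1:8@97] asks=[#2:6@100]
After op 3 [order #3] market_sell(qty=6): fills=#1x#3:6@97; bids=[#1:2@97] asks=[#2:6@100]
After op 4 [order #4] limit_sell(price=101, qty=8): fills=none; bids=[#1:2@97] asks=[#2:6@100 #4:8@101]
After op 5 cancel(order #2): fills=none; bids=[#1:2@97] asks=[#4:8@101]
After op 6 [order #5] limit_buy(price=97, qty=5): fills=none; bids=[#1:2@97 #5:5@97] asks=[#4:8@101]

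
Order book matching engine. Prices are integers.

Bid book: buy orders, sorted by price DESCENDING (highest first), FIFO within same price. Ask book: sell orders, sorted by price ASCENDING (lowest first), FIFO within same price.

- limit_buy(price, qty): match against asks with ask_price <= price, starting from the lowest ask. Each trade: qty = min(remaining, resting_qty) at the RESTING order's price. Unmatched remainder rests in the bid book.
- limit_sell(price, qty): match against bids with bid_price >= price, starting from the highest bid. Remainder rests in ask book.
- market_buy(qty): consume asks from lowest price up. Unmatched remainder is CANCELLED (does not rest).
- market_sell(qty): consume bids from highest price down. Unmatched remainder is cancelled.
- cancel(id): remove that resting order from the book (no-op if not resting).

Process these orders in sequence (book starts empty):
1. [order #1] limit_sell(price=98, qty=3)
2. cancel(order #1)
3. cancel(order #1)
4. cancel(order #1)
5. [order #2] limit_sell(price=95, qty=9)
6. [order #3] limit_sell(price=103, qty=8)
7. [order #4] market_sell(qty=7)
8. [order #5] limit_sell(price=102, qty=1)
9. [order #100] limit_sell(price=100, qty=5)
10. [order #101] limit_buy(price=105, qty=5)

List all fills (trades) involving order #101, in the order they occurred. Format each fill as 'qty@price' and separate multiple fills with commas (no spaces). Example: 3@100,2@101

Answer: 5@95

Derivation:
After op 1 [order #1] limit_sell(price=98, qty=3): fills=none; bids=[-] asks=[#1:3@98]
After op 2 cancel(order #1): fills=none; bids=[-] asks=[-]
After op 3 cancel(order #1): fills=none; bids=[-] asks=[-]
After op 4 cancel(order #1): fills=none; bids=[-] asks=[-]
After op 5 [order #2] limit_sell(price=95, qty=9): fills=none; bids=[-] asks=[#2:9@95]
After op 6 [order #3] limit_sell(price=103, qty=8): fills=none; bids=[-] asks=[#2:9@95 #3:8@103]
After op 7 [order #4] market_sell(qty=7): fills=none; bids=[-] asks=[#2:9@95 #3:8@103]
After op 8 [order #5] limit_sell(price=102, qty=1): fills=none; bids=[-] asks=[#2:9@95 #5:1@102 #3:8@103]
After op 9 [order #100] limit_sell(price=100, qty=5): fills=none; bids=[-] asks=[#2:9@95 #100:5@100 #5:1@102 #3:8@103]
After op 10 [order #101] limit_buy(price=105, qty=5): fills=#101x#2:5@95; bids=[-] asks=[#2:4@95 #100:5@100 #5:1@102 #3:8@103]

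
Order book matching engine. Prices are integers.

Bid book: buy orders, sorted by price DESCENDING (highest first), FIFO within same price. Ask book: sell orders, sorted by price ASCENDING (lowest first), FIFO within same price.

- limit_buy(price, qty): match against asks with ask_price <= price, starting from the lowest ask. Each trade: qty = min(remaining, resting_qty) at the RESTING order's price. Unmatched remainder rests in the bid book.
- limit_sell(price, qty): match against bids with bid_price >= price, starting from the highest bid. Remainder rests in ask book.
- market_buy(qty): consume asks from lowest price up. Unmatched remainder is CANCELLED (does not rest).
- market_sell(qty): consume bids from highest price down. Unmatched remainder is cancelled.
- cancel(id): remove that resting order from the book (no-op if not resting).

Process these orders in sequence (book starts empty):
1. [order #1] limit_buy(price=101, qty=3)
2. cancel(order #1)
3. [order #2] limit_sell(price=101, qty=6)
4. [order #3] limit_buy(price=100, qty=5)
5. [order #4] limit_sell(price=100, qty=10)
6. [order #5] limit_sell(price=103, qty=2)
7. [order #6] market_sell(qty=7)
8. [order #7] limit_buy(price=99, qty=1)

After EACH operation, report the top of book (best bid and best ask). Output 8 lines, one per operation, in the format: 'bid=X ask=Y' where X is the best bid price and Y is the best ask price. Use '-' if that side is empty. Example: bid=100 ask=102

After op 1 [order #1] limit_buy(price=101, qty=3): fills=none; bids=[#1:3@101] asks=[-]
After op 2 cancel(order #1): fills=none; bids=[-] asks=[-]
After op 3 [order #2] limit_sell(price=101, qty=6): fills=none; bids=[-] asks=[#2:6@101]
After op 4 [order #3] limit_buy(price=100, qty=5): fills=none; bids=[#3:5@100] asks=[#2:6@101]
After op 5 [order #4] limit_sell(price=100, qty=10): fills=#3x#4:5@100; bids=[-] asks=[#4:5@100 #2:6@101]
After op 6 [order #5] limit_sell(price=103, qty=2): fills=none; bids=[-] asks=[#4:5@100 #2:6@101 #5:2@103]
After op 7 [order #6] market_sell(qty=7): fills=none; bids=[-] asks=[#4:5@100 #2:6@101 #5:2@103]
After op 8 [order #7] limit_buy(price=99, qty=1): fills=none; bids=[#7:1@99] asks=[#4:5@100 #2:6@101 #5:2@103]

Answer: bid=101 ask=-
bid=- ask=-
bid=- ask=101
bid=100 ask=101
bid=- ask=100
bid=- ask=100
bid=- ask=100
bid=99 ask=100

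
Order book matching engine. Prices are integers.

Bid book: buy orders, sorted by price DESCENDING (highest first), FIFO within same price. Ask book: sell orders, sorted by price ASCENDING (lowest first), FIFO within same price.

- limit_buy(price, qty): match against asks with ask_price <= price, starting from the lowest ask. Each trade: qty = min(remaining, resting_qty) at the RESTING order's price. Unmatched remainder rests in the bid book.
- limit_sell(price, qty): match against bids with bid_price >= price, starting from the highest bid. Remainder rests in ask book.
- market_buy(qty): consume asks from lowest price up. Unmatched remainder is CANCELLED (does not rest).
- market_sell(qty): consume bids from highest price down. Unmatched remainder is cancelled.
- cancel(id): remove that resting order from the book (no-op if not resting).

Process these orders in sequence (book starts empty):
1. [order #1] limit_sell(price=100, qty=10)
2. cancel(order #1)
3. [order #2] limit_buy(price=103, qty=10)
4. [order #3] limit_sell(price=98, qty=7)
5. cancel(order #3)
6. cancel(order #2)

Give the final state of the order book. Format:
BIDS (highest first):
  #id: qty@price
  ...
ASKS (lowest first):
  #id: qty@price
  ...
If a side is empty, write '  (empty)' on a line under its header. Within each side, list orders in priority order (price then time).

After op 1 [order #1] limit_sell(price=100, qty=10): fills=none; bids=[-] asks=[#1:10@100]
After op 2 cancel(order #1): fills=none; bids=[-] asks=[-]
After op 3 [order #2] limit_buy(price=103, qty=10): fills=none; bids=[#2:10@103] asks=[-]
After op 4 [order #3] limit_sell(price=98, qty=7): fills=#2x#3:7@103; bids=[#2:3@103] asks=[-]
After op 5 cancel(order #3): fills=none; bids=[#2:3@103] asks=[-]
After op 6 cancel(order #2): fills=none; bids=[-] asks=[-]

Answer: BIDS (highest first):
  (empty)
ASKS (lowest first):
  (empty)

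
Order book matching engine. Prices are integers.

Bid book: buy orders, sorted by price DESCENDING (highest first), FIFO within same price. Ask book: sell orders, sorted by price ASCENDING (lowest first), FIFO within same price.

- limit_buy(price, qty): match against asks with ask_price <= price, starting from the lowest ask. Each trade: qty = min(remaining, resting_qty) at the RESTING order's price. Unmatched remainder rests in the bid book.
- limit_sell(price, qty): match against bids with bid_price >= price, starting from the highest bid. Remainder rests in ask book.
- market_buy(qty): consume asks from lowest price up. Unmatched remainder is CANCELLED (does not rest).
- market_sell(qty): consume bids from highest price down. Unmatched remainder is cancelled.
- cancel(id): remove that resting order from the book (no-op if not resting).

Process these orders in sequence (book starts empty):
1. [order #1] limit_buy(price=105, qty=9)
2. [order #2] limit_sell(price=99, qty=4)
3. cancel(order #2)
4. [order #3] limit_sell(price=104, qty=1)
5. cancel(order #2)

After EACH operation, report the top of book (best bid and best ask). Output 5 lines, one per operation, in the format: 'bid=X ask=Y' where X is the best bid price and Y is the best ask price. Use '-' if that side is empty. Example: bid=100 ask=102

After op 1 [order #1] limit_buy(price=105, qty=9): fills=none; bids=[#1:9@105] asks=[-]
After op 2 [order #2] limit_sell(price=99, qty=4): fills=#1x#2:4@105; bids=[#1:5@105] asks=[-]
After op 3 cancel(order #2): fills=none; bids=[#1:5@105] asks=[-]
After op 4 [order #3] limit_sell(price=104, qty=1): fills=#1x#3:1@105; bids=[#1:4@105] asks=[-]
After op 5 cancel(order #2): fills=none; bids=[#1:4@105] asks=[-]

Answer: bid=105 ask=-
bid=105 ask=-
bid=105 ask=-
bid=105 ask=-
bid=105 ask=-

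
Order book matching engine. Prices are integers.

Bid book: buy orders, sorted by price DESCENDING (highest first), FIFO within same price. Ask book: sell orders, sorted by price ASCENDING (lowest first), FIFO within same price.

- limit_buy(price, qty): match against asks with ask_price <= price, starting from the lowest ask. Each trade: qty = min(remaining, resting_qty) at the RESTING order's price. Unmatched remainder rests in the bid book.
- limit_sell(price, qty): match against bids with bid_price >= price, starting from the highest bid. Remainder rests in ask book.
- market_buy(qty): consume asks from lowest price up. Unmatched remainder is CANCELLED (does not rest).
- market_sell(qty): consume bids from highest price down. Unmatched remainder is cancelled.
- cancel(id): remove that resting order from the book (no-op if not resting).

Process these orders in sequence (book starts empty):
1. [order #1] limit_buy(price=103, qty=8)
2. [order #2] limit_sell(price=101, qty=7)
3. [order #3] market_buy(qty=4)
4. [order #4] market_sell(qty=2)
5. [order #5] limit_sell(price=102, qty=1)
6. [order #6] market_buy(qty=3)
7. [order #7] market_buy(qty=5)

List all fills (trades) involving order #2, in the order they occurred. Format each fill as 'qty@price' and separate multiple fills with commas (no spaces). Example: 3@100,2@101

After op 1 [order #1] limit_buy(price=103, qty=8): fills=none; bids=[#1:8@103] asks=[-]
After op 2 [order #2] limit_sell(price=101, qty=7): fills=#1x#2:7@103; bids=[#1:1@103] asks=[-]
After op 3 [order #3] market_buy(qty=4): fills=none; bids=[#1:1@103] asks=[-]
After op 4 [order #4] market_sell(qty=2): fills=#1x#4:1@103; bids=[-] asks=[-]
After op 5 [order #5] limit_sell(price=102, qty=1): fills=none; bids=[-] asks=[#5:1@102]
After op 6 [order #6] market_buy(qty=3): fills=#6x#5:1@102; bids=[-] asks=[-]
After op 7 [order #7] market_buy(qty=5): fills=none; bids=[-] asks=[-]

Answer: 7@103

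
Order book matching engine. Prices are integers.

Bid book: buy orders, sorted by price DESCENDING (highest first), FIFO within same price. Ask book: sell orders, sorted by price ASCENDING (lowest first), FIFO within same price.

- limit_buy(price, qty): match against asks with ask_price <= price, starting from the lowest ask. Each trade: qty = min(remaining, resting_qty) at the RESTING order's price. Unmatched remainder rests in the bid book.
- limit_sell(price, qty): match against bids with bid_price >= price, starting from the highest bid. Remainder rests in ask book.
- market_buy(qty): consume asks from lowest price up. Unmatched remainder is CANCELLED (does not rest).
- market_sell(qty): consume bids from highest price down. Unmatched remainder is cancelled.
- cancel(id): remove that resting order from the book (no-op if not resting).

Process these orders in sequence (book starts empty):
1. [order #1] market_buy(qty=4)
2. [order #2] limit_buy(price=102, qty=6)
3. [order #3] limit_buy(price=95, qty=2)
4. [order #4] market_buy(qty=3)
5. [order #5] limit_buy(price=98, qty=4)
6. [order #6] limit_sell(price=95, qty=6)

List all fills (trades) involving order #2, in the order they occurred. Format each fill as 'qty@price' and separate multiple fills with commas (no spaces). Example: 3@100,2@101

After op 1 [order #1] market_buy(qty=4): fills=none; bids=[-] asks=[-]
After op 2 [order #2] limit_buy(price=102, qty=6): fills=none; bids=[#2:6@102] asks=[-]
After op 3 [order #3] limit_buy(price=95, qty=2): fills=none; bids=[#2:6@102 #3:2@95] asks=[-]
After op 4 [order #4] market_buy(qty=3): fills=none; bids=[#2:6@102 #3:2@95] asks=[-]
After op 5 [order #5] limit_buy(price=98, qty=4): fills=none; bids=[#2:6@102 #5:4@98 #3:2@95] asks=[-]
After op 6 [order #6] limit_sell(price=95, qty=6): fills=#2x#6:6@102; bids=[#5:4@98 #3:2@95] asks=[-]

Answer: 6@102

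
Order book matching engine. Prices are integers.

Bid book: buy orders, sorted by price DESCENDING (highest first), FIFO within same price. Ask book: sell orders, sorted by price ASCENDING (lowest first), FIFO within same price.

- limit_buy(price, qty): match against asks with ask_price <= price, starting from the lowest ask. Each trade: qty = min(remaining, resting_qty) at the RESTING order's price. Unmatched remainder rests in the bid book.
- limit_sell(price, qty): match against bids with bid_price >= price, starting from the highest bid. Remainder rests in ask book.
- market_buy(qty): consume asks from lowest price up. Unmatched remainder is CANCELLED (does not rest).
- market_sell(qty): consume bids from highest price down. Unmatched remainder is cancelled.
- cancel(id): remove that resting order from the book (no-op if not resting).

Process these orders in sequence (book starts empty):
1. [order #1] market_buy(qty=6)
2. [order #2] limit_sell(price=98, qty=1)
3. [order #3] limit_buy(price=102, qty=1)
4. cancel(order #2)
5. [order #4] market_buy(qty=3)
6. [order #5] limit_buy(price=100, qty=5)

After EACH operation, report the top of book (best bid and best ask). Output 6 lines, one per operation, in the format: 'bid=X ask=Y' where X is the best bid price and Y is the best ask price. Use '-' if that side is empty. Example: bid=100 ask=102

After op 1 [order #1] market_buy(qty=6): fills=none; bids=[-] asks=[-]
After op 2 [order #2] limit_sell(price=98, qty=1): fills=none; bids=[-] asks=[#2:1@98]
After op 3 [order #3] limit_buy(price=102, qty=1): fills=#3x#2:1@98; bids=[-] asks=[-]
After op 4 cancel(order #2): fills=none; bids=[-] asks=[-]
After op 5 [order #4] market_buy(qty=3): fills=none; bids=[-] asks=[-]
After op 6 [order #5] limit_buy(price=100, qty=5): fills=none; bids=[#5:5@100] asks=[-]

Answer: bid=- ask=-
bid=- ask=98
bid=- ask=-
bid=- ask=-
bid=- ask=-
bid=100 ask=-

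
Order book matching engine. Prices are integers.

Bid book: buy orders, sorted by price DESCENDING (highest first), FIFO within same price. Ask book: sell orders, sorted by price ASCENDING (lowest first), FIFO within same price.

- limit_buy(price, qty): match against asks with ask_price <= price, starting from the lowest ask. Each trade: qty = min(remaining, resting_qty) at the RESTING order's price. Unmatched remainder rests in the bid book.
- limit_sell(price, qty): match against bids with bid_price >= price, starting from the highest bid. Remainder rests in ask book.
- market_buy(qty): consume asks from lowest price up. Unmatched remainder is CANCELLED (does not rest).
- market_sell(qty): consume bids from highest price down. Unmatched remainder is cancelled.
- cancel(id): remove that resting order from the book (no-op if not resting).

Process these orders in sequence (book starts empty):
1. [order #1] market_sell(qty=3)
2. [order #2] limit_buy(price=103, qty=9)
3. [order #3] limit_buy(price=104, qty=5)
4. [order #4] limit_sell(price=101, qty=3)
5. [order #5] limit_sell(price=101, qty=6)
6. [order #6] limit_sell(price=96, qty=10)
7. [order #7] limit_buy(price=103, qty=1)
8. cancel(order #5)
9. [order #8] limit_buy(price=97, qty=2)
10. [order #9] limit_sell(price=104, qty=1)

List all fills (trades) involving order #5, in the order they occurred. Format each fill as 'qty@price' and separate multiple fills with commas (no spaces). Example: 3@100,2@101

After op 1 [order #1] market_sell(qty=3): fills=none; bids=[-] asks=[-]
After op 2 [order #2] limit_buy(price=103, qty=9): fills=none; bids=[#2:9@103] asks=[-]
After op 3 [order #3] limit_buy(price=104, qty=5): fills=none; bids=[#3:5@104 #2:9@103] asks=[-]
After op 4 [order #4] limit_sell(price=101, qty=3): fills=#3x#4:3@104; bids=[#3:2@104 #2:9@103] asks=[-]
After op 5 [order #5] limit_sell(price=101, qty=6): fills=#3x#5:2@104 #2x#5:4@103; bids=[#2:5@103] asks=[-]
After op 6 [order #6] limit_sell(price=96, qty=10): fills=#2x#6:5@103; bids=[-] asks=[#6:5@96]
After op 7 [order #7] limit_buy(price=103, qty=1): fills=#7x#6:1@96; bids=[-] asks=[#6:4@96]
After op 8 cancel(order #5): fills=none; bids=[-] asks=[#6:4@96]
After op 9 [order #8] limit_buy(price=97, qty=2): fills=#8x#6:2@96; bids=[-] asks=[#6:2@96]
After op 10 [order #9] limit_sell(price=104, qty=1): fills=none; bids=[-] asks=[#6:2@96 #9:1@104]

Answer: 2@104,4@103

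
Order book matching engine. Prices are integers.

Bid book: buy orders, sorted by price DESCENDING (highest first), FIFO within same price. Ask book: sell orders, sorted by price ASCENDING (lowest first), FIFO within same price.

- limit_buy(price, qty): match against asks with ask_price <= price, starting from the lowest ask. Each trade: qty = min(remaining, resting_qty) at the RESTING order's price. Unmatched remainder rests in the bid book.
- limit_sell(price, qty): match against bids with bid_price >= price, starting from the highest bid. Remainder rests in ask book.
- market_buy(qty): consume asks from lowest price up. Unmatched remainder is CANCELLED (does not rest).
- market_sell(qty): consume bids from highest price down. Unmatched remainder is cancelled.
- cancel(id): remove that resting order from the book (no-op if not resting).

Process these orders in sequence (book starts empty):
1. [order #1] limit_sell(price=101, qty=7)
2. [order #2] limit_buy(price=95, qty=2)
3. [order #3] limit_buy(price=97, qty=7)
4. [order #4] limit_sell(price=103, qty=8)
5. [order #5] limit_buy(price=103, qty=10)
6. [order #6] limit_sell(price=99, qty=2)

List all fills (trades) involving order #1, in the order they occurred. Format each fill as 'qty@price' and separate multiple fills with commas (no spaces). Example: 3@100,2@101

After op 1 [order #1] limit_sell(price=101, qty=7): fills=none; bids=[-] asks=[#1:7@101]
After op 2 [order #2] limit_buy(price=95, qty=2): fills=none; bids=[#2:2@95] asks=[#1:7@101]
After op 3 [order #3] limit_buy(price=97, qty=7): fills=none; bids=[#3:7@97 #2:2@95] asks=[#1:7@101]
After op 4 [order #4] limit_sell(price=103, qty=8): fills=none; bids=[#3:7@97 #2:2@95] asks=[#1:7@101 #4:8@103]
After op 5 [order #5] limit_buy(price=103, qty=10): fills=#5x#1:7@101 #5x#4:3@103; bids=[#3:7@97 #2:2@95] asks=[#4:5@103]
After op 6 [order #6] limit_sell(price=99, qty=2): fills=none; bids=[#3:7@97 #2:2@95] asks=[#6:2@99 #4:5@103]

Answer: 7@101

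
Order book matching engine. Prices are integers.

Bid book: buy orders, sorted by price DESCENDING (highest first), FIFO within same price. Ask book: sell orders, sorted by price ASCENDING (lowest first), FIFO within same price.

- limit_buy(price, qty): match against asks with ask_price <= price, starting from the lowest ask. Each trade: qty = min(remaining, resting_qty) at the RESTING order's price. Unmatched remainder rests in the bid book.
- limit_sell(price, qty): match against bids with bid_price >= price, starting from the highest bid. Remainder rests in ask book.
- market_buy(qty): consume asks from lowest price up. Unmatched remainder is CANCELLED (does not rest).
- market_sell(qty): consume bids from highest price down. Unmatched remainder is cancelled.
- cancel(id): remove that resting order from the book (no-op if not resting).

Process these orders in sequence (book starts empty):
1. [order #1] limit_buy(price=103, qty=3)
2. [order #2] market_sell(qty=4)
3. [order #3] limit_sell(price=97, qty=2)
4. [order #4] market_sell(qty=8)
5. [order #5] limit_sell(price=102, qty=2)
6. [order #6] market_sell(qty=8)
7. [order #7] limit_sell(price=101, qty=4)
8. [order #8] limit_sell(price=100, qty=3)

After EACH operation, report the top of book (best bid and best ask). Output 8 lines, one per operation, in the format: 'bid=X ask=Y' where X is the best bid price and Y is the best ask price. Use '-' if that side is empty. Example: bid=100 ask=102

Answer: bid=103 ask=-
bid=- ask=-
bid=- ask=97
bid=- ask=97
bid=- ask=97
bid=- ask=97
bid=- ask=97
bid=- ask=97

Derivation:
After op 1 [order #1] limit_buy(price=103, qty=3): fills=none; bids=[#1:3@103] asks=[-]
After op 2 [order #2] market_sell(qty=4): fills=#1x#2:3@103; bids=[-] asks=[-]
After op 3 [order #3] limit_sell(price=97, qty=2): fills=none; bids=[-] asks=[#3:2@97]
After op 4 [order #4] market_sell(qty=8): fills=none; bids=[-] asks=[#3:2@97]
After op 5 [order #5] limit_sell(price=102, qty=2): fills=none; bids=[-] asks=[#3:2@97 #5:2@102]
After op 6 [order #6] market_sell(qty=8): fills=none; bids=[-] asks=[#3:2@97 #5:2@102]
After op 7 [order #7] limit_sell(price=101, qty=4): fills=none; bids=[-] asks=[#3:2@97 #7:4@101 #5:2@102]
After op 8 [order #8] limit_sell(price=100, qty=3): fills=none; bids=[-] asks=[#3:2@97 #8:3@100 #7:4@101 #5:2@102]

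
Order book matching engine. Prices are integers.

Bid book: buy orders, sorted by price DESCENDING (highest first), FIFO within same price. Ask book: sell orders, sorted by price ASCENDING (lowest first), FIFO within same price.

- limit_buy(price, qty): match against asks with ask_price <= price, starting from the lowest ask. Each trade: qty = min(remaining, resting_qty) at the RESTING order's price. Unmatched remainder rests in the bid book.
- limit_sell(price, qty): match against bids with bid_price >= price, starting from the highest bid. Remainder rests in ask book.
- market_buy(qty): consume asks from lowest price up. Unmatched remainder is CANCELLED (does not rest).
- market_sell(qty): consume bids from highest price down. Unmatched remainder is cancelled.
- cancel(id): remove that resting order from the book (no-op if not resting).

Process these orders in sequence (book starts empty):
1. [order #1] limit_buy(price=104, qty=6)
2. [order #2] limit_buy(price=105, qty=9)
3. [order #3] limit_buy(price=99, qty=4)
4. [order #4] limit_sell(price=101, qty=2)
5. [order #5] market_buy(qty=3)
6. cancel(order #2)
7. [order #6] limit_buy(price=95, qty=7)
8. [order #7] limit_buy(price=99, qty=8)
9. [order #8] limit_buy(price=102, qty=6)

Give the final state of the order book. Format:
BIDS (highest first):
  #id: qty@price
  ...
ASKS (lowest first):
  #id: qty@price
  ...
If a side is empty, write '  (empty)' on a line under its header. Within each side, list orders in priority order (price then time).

After op 1 [order #1] limit_buy(price=104, qty=6): fills=none; bids=[#1:6@104] asks=[-]
After op 2 [order #2] limit_buy(price=105, qty=9): fills=none; bids=[#2:9@105 #1:6@104] asks=[-]
After op 3 [order #3] limit_buy(price=99, qty=4): fills=none; bids=[#2:9@105 #1:6@104 #3:4@99] asks=[-]
After op 4 [order #4] limit_sell(price=101, qty=2): fills=#2x#4:2@105; bids=[#2:7@105 #1:6@104 #3:4@99] asks=[-]
After op 5 [order #5] market_buy(qty=3): fills=none; bids=[#2:7@105 #1:6@104 #3:4@99] asks=[-]
After op 6 cancel(order #2): fills=none; bids=[#1:6@104 #3:4@99] asks=[-]
After op 7 [order #6] limit_buy(price=95, qty=7): fills=none; bids=[#1:6@104 #3:4@99 #6:7@95] asks=[-]
After op 8 [order #7] limit_buy(price=99, qty=8): fills=none; bids=[#1:6@104 #3:4@99 #7:8@99 #6:7@95] asks=[-]
After op 9 [order #8] limit_buy(price=102, qty=6): fills=none; bids=[#1:6@104 #8:6@102 #3:4@99 #7:8@99 #6:7@95] asks=[-]

Answer: BIDS (highest first):
  #1: 6@104
  #8: 6@102
  #3: 4@99
  #7: 8@99
  #6: 7@95
ASKS (lowest first):
  (empty)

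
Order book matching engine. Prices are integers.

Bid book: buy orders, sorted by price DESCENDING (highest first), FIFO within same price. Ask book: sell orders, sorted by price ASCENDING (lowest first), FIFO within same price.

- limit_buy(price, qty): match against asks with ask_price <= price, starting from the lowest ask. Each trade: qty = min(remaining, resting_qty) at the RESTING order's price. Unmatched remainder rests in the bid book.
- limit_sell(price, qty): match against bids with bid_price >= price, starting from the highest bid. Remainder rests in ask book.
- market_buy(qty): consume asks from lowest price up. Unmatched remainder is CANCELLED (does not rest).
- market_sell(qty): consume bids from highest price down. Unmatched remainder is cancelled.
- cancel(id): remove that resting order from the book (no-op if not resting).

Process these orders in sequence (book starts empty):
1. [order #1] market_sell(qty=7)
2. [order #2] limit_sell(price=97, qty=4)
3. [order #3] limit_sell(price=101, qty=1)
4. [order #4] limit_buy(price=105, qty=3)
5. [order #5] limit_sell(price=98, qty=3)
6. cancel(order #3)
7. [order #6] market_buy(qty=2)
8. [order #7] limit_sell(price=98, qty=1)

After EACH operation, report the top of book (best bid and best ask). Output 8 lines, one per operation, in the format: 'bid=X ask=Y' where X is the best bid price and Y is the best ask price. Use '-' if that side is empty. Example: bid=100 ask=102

Answer: bid=- ask=-
bid=- ask=97
bid=- ask=97
bid=- ask=97
bid=- ask=97
bid=- ask=97
bid=- ask=98
bid=- ask=98

Derivation:
After op 1 [order #1] market_sell(qty=7): fills=none; bids=[-] asks=[-]
After op 2 [order #2] limit_sell(price=97, qty=4): fills=none; bids=[-] asks=[#2:4@97]
After op 3 [order #3] limit_sell(price=101, qty=1): fills=none; bids=[-] asks=[#2:4@97 #3:1@101]
After op 4 [order #4] limit_buy(price=105, qty=3): fills=#4x#2:3@97; bids=[-] asks=[#2:1@97 #3:1@101]
After op 5 [order #5] limit_sell(price=98, qty=3): fills=none; bids=[-] asks=[#2:1@97 #5:3@98 #3:1@101]
After op 6 cancel(order #3): fills=none; bids=[-] asks=[#2:1@97 #5:3@98]
After op 7 [order #6] market_buy(qty=2): fills=#6x#2:1@97 #6x#5:1@98; bids=[-] asks=[#5:2@98]
After op 8 [order #7] limit_sell(price=98, qty=1): fills=none; bids=[-] asks=[#5:2@98 #7:1@98]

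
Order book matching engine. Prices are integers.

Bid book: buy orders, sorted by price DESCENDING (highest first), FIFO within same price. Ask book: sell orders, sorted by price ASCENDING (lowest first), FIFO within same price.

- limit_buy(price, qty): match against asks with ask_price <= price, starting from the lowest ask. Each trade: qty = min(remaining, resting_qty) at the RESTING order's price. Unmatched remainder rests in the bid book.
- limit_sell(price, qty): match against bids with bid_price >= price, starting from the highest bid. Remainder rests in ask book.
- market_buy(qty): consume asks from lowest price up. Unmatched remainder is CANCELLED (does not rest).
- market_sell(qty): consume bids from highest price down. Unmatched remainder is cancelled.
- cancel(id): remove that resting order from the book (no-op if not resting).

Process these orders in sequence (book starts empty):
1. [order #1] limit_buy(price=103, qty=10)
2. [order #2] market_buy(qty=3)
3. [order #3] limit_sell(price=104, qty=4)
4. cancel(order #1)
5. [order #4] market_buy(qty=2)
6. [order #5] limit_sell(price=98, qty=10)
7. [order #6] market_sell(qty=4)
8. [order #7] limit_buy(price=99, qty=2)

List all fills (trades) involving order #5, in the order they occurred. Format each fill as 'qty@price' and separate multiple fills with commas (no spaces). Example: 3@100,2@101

After op 1 [order #1] limit_buy(price=103, qty=10): fills=none; bids=[#1:10@103] asks=[-]
After op 2 [order #2] market_buy(qty=3): fills=none; bids=[#1:10@103] asks=[-]
After op 3 [order #3] limit_sell(price=104, qty=4): fills=none; bids=[#1:10@103] asks=[#3:4@104]
After op 4 cancel(order #1): fills=none; bids=[-] asks=[#3:4@104]
After op 5 [order #4] market_buy(qty=2): fills=#4x#3:2@104; bids=[-] asks=[#3:2@104]
After op 6 [order #5] limit_sell(price=98, qty=10): fills=none; bids=[-] asks=[#5:10@98 #3:2@104]
After op 7 [order #6] market_sell(qty=4): fills=none; bids=[-] asks=[#5:10@98 #3:2@104]
After op 8 [order #7] limit_buy(price=99, qty=2): fills=#7x#5:2@98; bids=[-] asks=[#5:8@98 #3:2@104]

Answer: 2@98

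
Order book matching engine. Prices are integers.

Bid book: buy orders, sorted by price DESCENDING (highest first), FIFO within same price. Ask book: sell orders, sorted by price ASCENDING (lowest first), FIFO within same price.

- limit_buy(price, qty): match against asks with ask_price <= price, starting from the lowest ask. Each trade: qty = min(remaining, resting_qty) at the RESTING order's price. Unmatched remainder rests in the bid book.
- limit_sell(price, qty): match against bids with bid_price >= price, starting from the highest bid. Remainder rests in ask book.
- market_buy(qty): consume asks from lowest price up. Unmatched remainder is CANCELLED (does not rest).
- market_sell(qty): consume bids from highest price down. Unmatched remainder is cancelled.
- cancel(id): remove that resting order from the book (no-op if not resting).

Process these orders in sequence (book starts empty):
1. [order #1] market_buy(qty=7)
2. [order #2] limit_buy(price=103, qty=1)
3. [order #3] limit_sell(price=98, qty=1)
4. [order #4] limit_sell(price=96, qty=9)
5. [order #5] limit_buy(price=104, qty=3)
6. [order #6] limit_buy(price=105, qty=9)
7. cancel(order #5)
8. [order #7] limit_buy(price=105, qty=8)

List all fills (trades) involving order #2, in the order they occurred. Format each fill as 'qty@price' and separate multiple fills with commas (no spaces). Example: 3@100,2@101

Answer: 1@103

Derivation:
After op 1 [order #1] market_buy(qty=7): fills=none; bids=[-] asks=[-]
After op 2 [order #2] limit_buy(price=103, qty=1): fills=none; bids=[#2:1@103] asks=[-]
After op 3 [order #3] limit_sell(price=98, qty=1): fills=#2x#3:1@103; bids=[-] asks=[-]
After op 4 [order #4] limit_sell(price=96, qty=9): fills=none; bids=[-] asks=[#4:9@96]
After op 5 [order #5] limit_buy(price=104, qty=3): fills=#5x#4:3@96; bids=[-] asks=[#4:6@96]
After op 6 [order #6] limit_buy(price=105, qty=9): fills=#6x#4:6@96; bids=[#6:3@105] asks=[-]
After op 7 cancel(order #5): fills=none; bids=[#6:3@105] asks=[-]
After op 8 [order #7] limit_buy(price=105, qty=8): fills=none; bids=[#6:3@105 #7:8@105] asks=[-]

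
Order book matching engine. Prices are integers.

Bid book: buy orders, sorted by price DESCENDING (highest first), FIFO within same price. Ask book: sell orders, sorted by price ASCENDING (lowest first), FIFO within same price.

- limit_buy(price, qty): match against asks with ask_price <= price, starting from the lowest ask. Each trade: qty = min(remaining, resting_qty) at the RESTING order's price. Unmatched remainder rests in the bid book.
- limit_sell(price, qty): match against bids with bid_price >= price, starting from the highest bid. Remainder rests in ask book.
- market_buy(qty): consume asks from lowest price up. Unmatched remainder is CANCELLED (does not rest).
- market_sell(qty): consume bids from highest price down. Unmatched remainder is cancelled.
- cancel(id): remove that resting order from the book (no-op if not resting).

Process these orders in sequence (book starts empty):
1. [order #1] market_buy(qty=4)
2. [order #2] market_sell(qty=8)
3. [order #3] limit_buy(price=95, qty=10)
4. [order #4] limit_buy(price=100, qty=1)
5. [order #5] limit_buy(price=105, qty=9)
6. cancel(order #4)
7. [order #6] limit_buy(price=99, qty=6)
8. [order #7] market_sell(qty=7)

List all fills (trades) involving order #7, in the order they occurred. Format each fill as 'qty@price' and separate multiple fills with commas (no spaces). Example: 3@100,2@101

After op 1 [order #1] market_buy(qty=4): fills=none; bids=[-] asks=[-]
After op 2 [order #2] market_sell(qty=8): fills=none; bids=[-] asks=[-]
After op 3 [order #3] limit_buy(price=95, qty=10): fills=none; bids=[#3:10@95] asks=[-]
After op 4 [order #4] limit_buy(price=100, qty=1): fills=none; bids=[#4:1@100 #3:10@95] asks=[-]
After op 5 [order #5] limit_buy(price=105, qty=9): fills=none; bids=[#5:9@105 #4:1@100 #3:10@95] asks=[-]
After op 6 cancel(order #4): fills=none; bids=[#5:9@105 #3:10@95] asks=[-]
After op 7 [order #6] limit_buy(price=99, qty=6): fills=none; bids=[#5:9@105 #6:6@99 #3:10@95] asks=[-]
After op 8 [order #7] market_sell(qty=7): fills=#5x#7:7@105; bids=[#5:2@105 #6:6@99 #3:10@95] asks=[-]

Answer: 7@105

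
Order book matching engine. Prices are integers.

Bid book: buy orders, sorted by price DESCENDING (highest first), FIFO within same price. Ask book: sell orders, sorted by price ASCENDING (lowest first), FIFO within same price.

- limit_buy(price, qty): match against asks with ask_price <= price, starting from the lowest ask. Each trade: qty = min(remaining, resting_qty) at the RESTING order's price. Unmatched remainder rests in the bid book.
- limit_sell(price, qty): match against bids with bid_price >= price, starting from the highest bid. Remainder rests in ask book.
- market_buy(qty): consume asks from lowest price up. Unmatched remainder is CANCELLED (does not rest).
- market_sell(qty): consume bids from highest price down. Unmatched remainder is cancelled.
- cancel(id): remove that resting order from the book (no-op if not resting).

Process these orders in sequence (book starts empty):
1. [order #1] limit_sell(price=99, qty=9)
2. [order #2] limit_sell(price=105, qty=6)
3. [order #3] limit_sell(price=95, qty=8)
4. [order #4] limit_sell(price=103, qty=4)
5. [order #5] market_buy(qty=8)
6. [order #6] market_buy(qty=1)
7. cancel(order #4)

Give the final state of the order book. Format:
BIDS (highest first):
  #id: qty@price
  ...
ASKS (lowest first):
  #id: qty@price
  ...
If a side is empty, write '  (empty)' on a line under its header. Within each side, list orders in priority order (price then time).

Answer: BIDS (highest first):
  (empty)
ASKS (lowest first):
  #1: 8@99
  #2: 6@105

Derivation:
After op 1 [order #1] limit_sell(price=99, qty=9): fills=none; bids=[-] asks=[#1:9@99]
After op 2 [order #2] limit_sell(price=105, qty=6): fills=none; bids=[-] asks=[#1:9@99 #2:6@105]
After op 3 [order #3] limit_sell(price=95, qty=8): fills=none; bids=[-] asks=[#3:8@95 #1:9@99 #2:6@105]
After op 4 [order #4] limit_sell(price=103, qty=4): fills=none; bids=[-] asks=[#3:8@95 #1:9@99 #4:4@103 #2:6@105]
After op 5 [order #5] market_buy(qty=8): fills=#5x#3:8@95; bids=[-] asks=[#1:9@99 #4:4@103 #2:6@105]
After op 6 [order #6] market_buy(qty=1): fills=#6x#1:1@99; bids=[-] asks=[#1:8@99 #4:4@103 #2:6@105]
After op 7 cancel(order #4): fills=none; bids=[-] asks=[#1:8@99 #2:6@105]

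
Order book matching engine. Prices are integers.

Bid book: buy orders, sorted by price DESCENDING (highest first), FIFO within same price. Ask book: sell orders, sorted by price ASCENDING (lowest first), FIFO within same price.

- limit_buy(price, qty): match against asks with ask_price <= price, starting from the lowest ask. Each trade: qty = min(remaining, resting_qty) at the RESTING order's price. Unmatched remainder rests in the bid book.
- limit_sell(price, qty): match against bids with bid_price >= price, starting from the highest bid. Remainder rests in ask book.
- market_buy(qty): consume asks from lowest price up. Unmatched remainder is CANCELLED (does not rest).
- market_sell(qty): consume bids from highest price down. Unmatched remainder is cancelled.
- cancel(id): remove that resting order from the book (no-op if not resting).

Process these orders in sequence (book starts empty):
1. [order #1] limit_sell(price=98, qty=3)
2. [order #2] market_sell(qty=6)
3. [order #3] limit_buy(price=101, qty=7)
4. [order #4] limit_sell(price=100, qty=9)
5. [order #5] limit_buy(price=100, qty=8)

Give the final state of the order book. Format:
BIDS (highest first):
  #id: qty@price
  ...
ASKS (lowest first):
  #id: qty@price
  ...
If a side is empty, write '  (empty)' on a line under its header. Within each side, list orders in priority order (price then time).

After op 1 [order #1] limit_sell(price=98, qty=3): fills=none; bids=[-] asks=[#1:3@98]
After op 2 [order #2] market_sell(qty=6): fills=none; bids=[-] asks=[#1:3@98]
After op 3 [order #3] limit_buy(price=101, qty=7): fills=#3x#1:3@98; bids=[#3:4@101] asks=[-]
After op 4 [order #4] limit_sell(price=100, qty=9): fills=#3x#4:4@101; bids=[-] asks=[#4:5@100]
After op 5 [order #5] limit_buy(price=100, qty=8): fills=#5x#4:5@100; bids=[#5:3@100] asks=[-]

Answer: BIDS (highest first):
  #5: 3@100
ASKS (lowest first):
  (empty)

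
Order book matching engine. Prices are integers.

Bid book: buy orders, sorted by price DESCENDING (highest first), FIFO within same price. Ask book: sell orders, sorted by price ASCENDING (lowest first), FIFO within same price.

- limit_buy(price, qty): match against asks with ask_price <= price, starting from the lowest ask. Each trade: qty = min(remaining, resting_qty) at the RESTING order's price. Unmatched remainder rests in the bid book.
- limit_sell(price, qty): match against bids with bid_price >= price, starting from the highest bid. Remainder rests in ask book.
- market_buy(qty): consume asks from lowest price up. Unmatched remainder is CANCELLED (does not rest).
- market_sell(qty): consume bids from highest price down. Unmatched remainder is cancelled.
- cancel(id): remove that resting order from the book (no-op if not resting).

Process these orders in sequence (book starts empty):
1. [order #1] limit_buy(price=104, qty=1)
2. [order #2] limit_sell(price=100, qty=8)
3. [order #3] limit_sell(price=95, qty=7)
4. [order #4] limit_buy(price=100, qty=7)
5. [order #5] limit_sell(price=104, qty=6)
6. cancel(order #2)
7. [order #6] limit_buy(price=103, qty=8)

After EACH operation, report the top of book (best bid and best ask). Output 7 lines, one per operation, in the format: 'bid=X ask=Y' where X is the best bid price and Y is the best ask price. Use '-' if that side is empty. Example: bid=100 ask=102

After op 1 [order #1] limit_buy(price=104, qty=1): fills=none; bids=[#1:1@104] asks=[-]
After op 2 [order #2] limit_sell(price=100, qty=8): fills=#1x#2:1@104; bids=[-] asks=[#2:7@100]
After op 3 [order #3] limit_sell(price=95, qty=7): fills=none; bids=[-] asks=[#3:7@95 #2:7@100]
After op 4 [order #4] limit_buy(price=100, qty=7): fills=#4x#3:7@95; bids=[-] asks=[#2:7@100]
After op 5 [order #5] limit_sell(price=104, qty=6): fills=none; bids=[-] asks=[#2:7@100 #5:6@104]
After op 6 cancel(order #2): fills=none; bids=[-] asks=[#5:6@104]
After op 7 [order #6] limit_buy(price=103, qty=8): fills=none; bids=[#6:8@103] asks=[#5:6@104]

Answer: bid=104 ask=-
bid=- ask=100
bid=- ask=95
bid=- ask=100
bid=- ask=100
bid=- ask=104
bid=103 ask=104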